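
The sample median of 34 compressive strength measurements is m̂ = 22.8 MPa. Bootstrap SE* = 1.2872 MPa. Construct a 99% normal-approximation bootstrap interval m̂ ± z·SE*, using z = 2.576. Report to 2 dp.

Margin = 2.576 × 1.2872 = 3.316
Interval: 22.8 ± 3.316

(19.48, 26.12)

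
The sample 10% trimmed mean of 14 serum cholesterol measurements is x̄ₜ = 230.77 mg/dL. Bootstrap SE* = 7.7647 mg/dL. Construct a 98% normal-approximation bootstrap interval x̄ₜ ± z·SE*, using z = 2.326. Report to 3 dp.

Margin = 2.326 × 7.7647 = 18.0607
Interval: 230.77 ± 18.0607

(212.709, 248.831)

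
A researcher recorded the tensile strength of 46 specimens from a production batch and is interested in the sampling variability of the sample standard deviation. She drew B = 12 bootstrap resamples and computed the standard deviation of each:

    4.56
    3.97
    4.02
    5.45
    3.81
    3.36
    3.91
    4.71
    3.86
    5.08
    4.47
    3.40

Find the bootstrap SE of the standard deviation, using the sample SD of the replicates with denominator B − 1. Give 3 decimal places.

SE* = 0.645

Bootstrap SE is the standard deviation of the 12 replicate standard deviations.
Mean of replicates: (4.56 + 3.97 + 4.02 + 5.45 + 3.81 + 3.36 + 3.91 + 4.71 + 3.86 + 5.08 + 4.47 + 3.40) / 12 = 50.6000 / 12 = 4.2167
Sum of squared deviations: (+0.3433)² + (−0.2467)² + (−0.1967)² + (+1.2333)² + (−0.4067)² + (−0.8567)² + (−0.3067)² + (+0.4933)² + (−0.3567)² + (+0.8633)² + (+0.2533)² + (−0.8167)² = 4.5789
Variance = 4.5789 / 11 = 0.4163
SE* = √0.4163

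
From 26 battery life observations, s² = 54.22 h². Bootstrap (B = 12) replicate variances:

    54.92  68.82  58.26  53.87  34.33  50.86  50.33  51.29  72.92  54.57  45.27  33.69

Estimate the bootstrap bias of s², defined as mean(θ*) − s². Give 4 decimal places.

bias = −1.7925

mean(θ*) = (54.92 + 68.82 + 58.26 + 53.87 + 34.33 + 50.86 + 50.33 + 51.29 + 72.92 + 54.57 + 45.27 + 33.69) / 12 = 52.42750
bias = 52.42750 − 54.22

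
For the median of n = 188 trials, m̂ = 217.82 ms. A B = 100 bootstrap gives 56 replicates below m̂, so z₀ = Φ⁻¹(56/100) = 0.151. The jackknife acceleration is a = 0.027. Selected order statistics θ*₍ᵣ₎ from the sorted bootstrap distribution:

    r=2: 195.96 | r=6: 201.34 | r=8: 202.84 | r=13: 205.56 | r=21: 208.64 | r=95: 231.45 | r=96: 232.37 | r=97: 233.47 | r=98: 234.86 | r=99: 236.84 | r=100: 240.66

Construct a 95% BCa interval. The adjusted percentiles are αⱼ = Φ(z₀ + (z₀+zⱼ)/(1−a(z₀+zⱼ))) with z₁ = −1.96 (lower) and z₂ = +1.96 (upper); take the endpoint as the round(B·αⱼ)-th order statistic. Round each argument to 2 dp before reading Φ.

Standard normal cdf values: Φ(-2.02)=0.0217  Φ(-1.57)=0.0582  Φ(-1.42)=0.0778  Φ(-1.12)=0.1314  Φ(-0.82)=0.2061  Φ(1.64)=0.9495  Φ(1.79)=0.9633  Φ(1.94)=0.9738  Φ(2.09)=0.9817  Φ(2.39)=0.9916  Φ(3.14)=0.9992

Lower: z₀ + z₁ = 0.151 + (-1.960) = -1.809; 1 − a(z₀+z₁) = 1 − (0.027)(-1.809) = 1.0488; argument = 0.151 + (-1.809)/1.0488 = -1.5738 → -1.57.
α₁ = Φ(-1.57) = 0.0582; rank = round(100 × 0.0582) = 6; θ*₍6₎ = 201.34.
Upper: z₀ + z₂ = 2.111; 1 − a(z₀+z₂) = 0.9430; argument = 2.3896 → 2.39; α₂ = 0.9916; rank = 99; θ*₍99₎ = 236.84.

(201.34, 236.84)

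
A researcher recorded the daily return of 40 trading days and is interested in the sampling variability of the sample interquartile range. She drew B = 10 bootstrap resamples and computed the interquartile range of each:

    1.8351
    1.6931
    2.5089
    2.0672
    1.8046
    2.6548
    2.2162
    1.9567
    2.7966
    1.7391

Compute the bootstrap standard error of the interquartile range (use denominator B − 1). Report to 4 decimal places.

SE* = 0.4002

Bootstrap SE is the standard deviation of the 10 replicate interquartile ranges.
Mean of replicates: (1.8351 + 1.6931 + 2.5089 + 2.0672 + 1.8046 + 2.6548 + 2.2162 + 1.9567 + 2.7966 + 1.7391) / 10 = 21.27230 / 10 = 2.12723
Sum of squared deviations: (−0.29213)² + (−0.43413)² + (+0.38167)² + (−0.06003)² + (−0.32263)² + (+0.52757)² + (+0.08897)² + (−0.17053)² + (+0.66937)² + (−0.38813)² = 1.44120
Variance = 1.44120 / 9 = 0.16013
SE* = √0.16013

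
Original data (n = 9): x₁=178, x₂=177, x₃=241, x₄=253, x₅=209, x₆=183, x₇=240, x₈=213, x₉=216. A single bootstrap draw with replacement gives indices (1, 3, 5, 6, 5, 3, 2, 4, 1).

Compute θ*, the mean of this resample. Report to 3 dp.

Resample values: 178, 241, 209, 183, 209, 241, 177, 253, 178.
Mean = (178 + 241 + 209 + 183 + 209 + 241 + 177 + 253 + 178) / 9 = 1869.0 / 9 = 207.667

θ* = 207.667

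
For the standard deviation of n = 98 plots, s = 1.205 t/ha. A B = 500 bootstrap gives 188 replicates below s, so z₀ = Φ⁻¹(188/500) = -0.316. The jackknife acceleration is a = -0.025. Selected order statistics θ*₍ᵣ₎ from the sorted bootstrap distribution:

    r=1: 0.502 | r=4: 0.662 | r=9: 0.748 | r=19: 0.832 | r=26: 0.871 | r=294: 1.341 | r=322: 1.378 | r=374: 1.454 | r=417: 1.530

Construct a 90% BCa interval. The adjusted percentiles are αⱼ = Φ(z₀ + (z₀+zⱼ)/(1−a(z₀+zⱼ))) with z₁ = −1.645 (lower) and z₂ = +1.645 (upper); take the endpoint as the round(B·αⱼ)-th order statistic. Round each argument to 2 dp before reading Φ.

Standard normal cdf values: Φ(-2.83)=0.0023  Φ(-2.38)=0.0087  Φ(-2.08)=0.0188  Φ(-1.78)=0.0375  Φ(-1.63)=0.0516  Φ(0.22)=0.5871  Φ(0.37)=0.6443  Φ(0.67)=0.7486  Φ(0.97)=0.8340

Lower: z₀ + z₁ = -0.316 + (-1.645) = -1.961; 1 − a(z₀+z₁) = 1 − (-0.025)(-1.961) = 0.9510; argument = -0.316 + (-1.961)/0.9510 = -2.3781 → -2.38.
α₁ = Φ(-2.38) = 0.0087; rank = round(500 × 0.0087) = 4; θ*₍4₎ = 0.662.
Upper: z₀ + z₂ = 1.329; 1 − a(z₀+z₂) = 1.0332; argument = 0.9703 → 0.97; α₂ = 0.8340; rank = 417; θ*₍417₎ = 1.530.

(0.662, 1.530)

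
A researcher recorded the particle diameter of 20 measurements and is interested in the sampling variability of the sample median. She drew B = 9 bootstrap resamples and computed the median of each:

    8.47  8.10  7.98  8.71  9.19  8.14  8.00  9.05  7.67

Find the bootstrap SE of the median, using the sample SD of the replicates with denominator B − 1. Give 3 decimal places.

Bootstrap SE is the standard deviation of the 9 replicate medians.
Mean of replicates: (8.47 + 8.10 + 7.98 + 8.71 + 9.19 + 8.14 + 8.00 + 9.05 + 7.67) / 9 = 75.3100 / 9 = 8.3678
Sum of squared deviations: (+0.1022)² + (−0.2678)² + (−0.3878)² + (+0.3422)² + (+0.8222)² + (−0.2278)² + (−0.3678)² + (+0.6822)² + (−0.6978)² = 2.1652
Variance = 2.1652 / 8 = 0.2706
SE* = √0.2706

SE* = 0.520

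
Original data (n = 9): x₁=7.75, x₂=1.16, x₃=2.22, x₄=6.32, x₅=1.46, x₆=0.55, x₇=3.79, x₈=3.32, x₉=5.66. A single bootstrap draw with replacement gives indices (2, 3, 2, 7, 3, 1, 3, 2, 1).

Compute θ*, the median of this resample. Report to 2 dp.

Resample values: 1.16, 2.22, 1.16, 3.79, 2.22, 7.75, 2.22, 1.16, 7.75.
Sorted: 1.16, 1.16, 1.16, 2.22, 2.22, 2.22, 3.79, 7.75, 7.75
Median = middle value = 2.22

θ* = 2.22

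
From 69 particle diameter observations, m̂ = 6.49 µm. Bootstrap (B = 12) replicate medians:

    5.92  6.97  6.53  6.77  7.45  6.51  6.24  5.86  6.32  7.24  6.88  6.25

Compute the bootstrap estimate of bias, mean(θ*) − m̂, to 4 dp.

bias = +0.0883

mean(θ*) = (5.92 + 6.97 + 6.53 + 6.77 + 7.45 + 6.51 + 6.24 + 5.86 + 6.32 + 7.24 + 6.88 + 6.25) / 12 = 6.57833
bias = 6.57833 − 6.49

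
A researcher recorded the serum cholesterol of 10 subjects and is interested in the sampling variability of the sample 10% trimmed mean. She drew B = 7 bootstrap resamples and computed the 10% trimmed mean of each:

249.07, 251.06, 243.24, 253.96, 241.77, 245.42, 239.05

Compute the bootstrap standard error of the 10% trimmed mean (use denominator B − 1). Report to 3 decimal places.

SE* = 5.357

Bootstrap SE is the standard deviation of the 7 replicate 10% trimmed means.
Mean of replicates: (249.07 + 251.06 + 243.24 + 253.96 + 241.77 + 245.42 + 239.05) / 7 = 1723.5700 / 7 = 246.2243
Sum of squared deviations: (+2.8457)² + (+4.8357)² + (−2.9843)² + (+7.7357)² + (−4.4543)² + (−0.8043)² + (−7.1743)² = 172.1874
Variance = 172.1874 / 6 = 28.6979
SE* = √28.6979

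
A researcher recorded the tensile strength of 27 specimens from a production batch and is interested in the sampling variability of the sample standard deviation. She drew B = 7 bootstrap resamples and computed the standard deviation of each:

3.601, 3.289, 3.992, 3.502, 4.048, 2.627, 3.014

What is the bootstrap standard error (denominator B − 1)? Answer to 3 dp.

Bootstrap SE is the standard deviation of the 7 replicate standard deviations.
Mean of replicates: (3.601 + 3.289 + 3.992 + 3.502 + 4.048 + 2.627 + 3.014) / 7 = 24.0730 / 7 = 3.4390
Sum of squared deviations: (+0.1620)² + (−0.1500)² + (+0.5530)² + (+0.0630)² + (+0.6090)² + (−0.8120)² + (−0.4250)² = 1.5694
Variance = 1.5694 / 6 = 0.2616
SE* = √0.2616

SE* = 0.511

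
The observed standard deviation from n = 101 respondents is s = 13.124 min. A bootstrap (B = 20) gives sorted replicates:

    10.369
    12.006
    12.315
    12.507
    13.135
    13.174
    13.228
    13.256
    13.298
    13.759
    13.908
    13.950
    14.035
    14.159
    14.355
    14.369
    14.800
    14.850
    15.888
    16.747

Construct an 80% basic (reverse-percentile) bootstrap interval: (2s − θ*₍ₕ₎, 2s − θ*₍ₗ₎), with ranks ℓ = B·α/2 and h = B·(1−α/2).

Percentile endpoints at ranks 2 and 18: θ*₍2₎ = 12.006, θ*₍18₎ = 14.850.
Basic interval reflects these around s:
  lower = 2 × 13.124 − 14.850 = 11.398
  upper = 2 × 13.124 − 12.006 = 14.242

(11.398, 14.242)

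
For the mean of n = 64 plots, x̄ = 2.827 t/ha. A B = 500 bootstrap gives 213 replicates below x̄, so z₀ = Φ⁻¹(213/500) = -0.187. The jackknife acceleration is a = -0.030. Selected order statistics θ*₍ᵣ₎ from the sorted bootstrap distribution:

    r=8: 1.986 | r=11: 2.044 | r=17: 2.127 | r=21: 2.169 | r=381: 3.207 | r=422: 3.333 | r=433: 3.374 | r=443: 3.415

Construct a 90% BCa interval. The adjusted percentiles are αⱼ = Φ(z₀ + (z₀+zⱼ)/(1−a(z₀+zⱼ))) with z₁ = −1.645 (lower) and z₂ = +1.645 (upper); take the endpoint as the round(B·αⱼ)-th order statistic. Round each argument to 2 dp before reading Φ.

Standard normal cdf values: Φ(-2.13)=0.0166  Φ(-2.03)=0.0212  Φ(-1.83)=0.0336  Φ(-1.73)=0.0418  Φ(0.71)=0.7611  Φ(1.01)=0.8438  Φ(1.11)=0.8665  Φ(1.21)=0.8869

Lower: z₀ + z₁ = -0.187 + (-1.645) = -1.832; 1 − a(z₀+z₁) = 1 − (-0.030)(-1.832) = 0.9450; argument = -0.187 + (-1.832)/0.9450 = -2.1255 → -2.13.
α₁ = Φ(-2.13) = 0.0166; rank = round(500 × 0.0166) = 8; θ*₍8₎ = 1.986.
Upper: z₀ + z₂ = 1.458; 1 − a(z₀+z₂) = 1.0437; argument = 1.2099 → 1.21; α₂ = 0.8869; rank = 443; θ*₍443₎ = 3.415.

(1.986, 3.415)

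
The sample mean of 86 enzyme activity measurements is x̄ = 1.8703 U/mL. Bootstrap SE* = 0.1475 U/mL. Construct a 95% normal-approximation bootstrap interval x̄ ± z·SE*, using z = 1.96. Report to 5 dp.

Margin = 1.96 × 0.1475 = 0.289100
Interval: 1.8703 ± 0.289100

(1.58120, 2.15940)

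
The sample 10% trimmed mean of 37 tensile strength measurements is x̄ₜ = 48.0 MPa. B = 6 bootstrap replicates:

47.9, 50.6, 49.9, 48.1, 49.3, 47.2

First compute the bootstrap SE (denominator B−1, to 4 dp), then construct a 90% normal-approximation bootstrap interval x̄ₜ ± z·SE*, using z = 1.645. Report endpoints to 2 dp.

(45.85, 50.15)

Mean of replicates = 48.8333; sum of squared deviations = 8.5533; SE* = √(8.5533/5) = 1.3079
Margin = 1.645 × 1.3079 = 2.151
Interval: 48.0 ± 2.151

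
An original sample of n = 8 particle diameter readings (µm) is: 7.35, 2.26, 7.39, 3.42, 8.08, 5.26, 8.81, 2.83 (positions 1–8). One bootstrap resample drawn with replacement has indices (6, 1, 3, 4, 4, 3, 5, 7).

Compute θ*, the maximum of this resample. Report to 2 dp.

θ* = 8.81

Resample values: 5.26, 7.35, 7.39, 3.42, 3.42, 7.39, 8.08, 8.81.
Maximum = 8.81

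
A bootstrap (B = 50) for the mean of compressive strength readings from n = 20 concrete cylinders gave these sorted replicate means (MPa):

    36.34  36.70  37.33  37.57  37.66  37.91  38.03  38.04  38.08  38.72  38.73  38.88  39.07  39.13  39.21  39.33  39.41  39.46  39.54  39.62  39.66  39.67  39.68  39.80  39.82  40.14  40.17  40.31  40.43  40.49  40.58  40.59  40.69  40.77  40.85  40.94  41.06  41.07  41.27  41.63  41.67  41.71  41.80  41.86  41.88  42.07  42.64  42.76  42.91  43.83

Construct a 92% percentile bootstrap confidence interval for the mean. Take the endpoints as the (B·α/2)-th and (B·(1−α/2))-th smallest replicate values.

(36.70, 42.76)

α = 0.08; lower rank = 50 × 0.040 = 2; upper rank = 50 × 0.960 = 48.
The 2nd smallest replicate is 36.70; the 48th is 42.76.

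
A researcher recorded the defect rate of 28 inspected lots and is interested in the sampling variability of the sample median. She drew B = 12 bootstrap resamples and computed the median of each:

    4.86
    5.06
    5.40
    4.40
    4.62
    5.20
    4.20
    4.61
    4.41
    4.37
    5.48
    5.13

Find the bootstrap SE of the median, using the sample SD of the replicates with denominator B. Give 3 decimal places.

Bootstrap SE is the standard deviation of the 12 replicate medians.
Mean of replicates: (4.86 + 5.06 + 5.40 + 4.40 + 4.62 + 5.20 + 4.20 + 4.61 + 4.41 + 4.37 + 5.48 + 5.13) / 12 = 57.7400 / 12 = 4.8117
Sum of squared deviations: (+0.0483)² + (+0.2483)² + (+0.5883)² + (−0.4117)² + (−0.1917)² + (+0.3883)² + (−0.6117)² + (−0.2017)² + (−0.4017)² + (−0.4417)² + (+0.6683)² + (+0.3183)² = 2.0864
Variance = 2.0864 / 12 = 0.1739
SE* = √0.1739

SE* = 0.417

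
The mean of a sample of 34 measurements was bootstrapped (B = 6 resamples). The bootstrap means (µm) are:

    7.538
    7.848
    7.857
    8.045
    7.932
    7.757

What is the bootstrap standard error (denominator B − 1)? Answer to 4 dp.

Bootstrap SE is the standard deviation of the 6 replicate means.
Mean of replicates: (7.538 + 7.848 + 7.857 + 8.045 + 7.932 + 7.757) / 6 = 46.97700 / 6 = 7.82950
Sum of squared deviations: (−0.29150)² + (+0.01850)² + (+0.02750)² + (+0.21550)² + (+0.10250)² + (−0.07250)² = 0.14827
Variance = 0.14827 / 5 = 0.02965
SE* = √0.02965

SE* = 0.1722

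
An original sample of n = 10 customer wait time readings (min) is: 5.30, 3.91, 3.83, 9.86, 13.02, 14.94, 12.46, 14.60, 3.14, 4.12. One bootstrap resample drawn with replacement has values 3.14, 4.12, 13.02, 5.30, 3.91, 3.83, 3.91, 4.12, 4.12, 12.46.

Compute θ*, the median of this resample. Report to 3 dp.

θ* = 4.120

Sorted: 3.14, 3.83, 3.91, 3.91, 4.12, 4.12, 4.12, 5.30, 12.46, 13.02
Median = average of the two middle values = 4.120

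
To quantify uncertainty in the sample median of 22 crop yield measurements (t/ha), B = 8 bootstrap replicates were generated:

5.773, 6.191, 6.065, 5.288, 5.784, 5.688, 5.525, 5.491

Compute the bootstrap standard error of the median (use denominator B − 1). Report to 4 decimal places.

Bootstrap SE is the standard deviation of the 8 replicate medians.
Mean of replicates: (5.773 + 6.191 + 6.065 + 5.288 + 5.784 + 5.688 + 5.525 + 5.491) / 8 = 45.80500 / 8 = 5.72562
Sum of squared deviations: (+0.04737)² + (+0.46537)² + (+0.33938)² + (−0.43762)² + (+0.05837)² + (−0.03763)² + (−0.20062)² + (−0.23463)² = 0.62563
Variance = 0.62563 / 7 = 0.08938
SE* = √0.08938

SE* = 0.2990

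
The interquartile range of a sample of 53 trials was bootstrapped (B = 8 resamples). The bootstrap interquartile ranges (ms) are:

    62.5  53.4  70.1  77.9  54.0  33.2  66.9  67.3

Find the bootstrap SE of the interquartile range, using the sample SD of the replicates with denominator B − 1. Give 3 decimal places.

SE* = 13.752

Bootstrap SE is the standard deviation of the 8 replicate interquartile ranges.
Mean of replicates: (62.5 + 53.4 + 70.1 + 77.9 + 54.0 + 33.2 + 66.9 + 67.3) / 8 = 485.3000 / 8 = 60.6625
Sum of squared deviations: (+1.8375)² + (−7.2625)² + (+9.4375)² + (+17.2375)² + (−6.6625)² + (−27.4625)² + (+6.2375)² + (+6.6375)² = 1323.8588
Variance = 1323.8588 / 7 = 189.1227
SE* = √189.1227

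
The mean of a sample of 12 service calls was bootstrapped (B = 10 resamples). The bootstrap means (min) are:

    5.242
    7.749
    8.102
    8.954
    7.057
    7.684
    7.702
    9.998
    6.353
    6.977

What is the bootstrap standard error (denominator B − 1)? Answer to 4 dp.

SE* = 1.3195

Bootstrap SE is the standard deviation of the 10 replicate means.
Mean of replicates: (5.242 + 7.749 + 8.102 + 8.954 + 7.057 + 7.684 + 7.702 + 9.998 + 6.353 + 6.977) / 10 = 75.81800 / 10 = 7.58180
Sum of squared deviations: (−2.33980)² + (+0.16720)² + (+0.52020)² + (+1.37220)² + (−0.52480)² + (+0.10220)² + (+0.12020)² + (+2.41620)² + (−1.22880)² + (−0.60480)² = 15.67022
Variance = 15.67022 / 9 = 1.74114
SE* = √1.74114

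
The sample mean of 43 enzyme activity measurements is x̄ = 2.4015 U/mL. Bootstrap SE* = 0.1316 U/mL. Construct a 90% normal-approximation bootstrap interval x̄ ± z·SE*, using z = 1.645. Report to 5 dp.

(2.18502, 2.61798)

Margin = 1.645 × 0.1316 = 0.216482
Interval: 2.4015 ± 0.216482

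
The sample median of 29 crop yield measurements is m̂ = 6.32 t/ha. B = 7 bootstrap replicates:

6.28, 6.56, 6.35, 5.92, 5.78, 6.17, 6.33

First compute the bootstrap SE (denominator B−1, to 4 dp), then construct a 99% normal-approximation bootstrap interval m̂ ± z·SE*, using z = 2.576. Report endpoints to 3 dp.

Mean of replicates = 6.1986; sum of squared deviations = 0.4311; SE* = √(0.4311/6) = 0.2680
Margin = 2.576 × 0.2680 = 0.6904
Interval: 6.32 ± 0.6904

(5.630, 7.010)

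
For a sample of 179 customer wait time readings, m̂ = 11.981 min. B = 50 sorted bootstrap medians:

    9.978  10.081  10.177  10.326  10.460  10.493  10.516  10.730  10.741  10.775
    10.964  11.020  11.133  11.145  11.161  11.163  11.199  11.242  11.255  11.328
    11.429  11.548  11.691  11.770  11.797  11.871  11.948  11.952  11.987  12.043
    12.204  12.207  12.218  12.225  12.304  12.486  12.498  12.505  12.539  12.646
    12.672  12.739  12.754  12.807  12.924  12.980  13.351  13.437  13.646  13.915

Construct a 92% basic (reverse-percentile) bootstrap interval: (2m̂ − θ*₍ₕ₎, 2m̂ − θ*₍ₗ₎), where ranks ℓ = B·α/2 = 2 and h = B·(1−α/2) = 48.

(10.525, 13.881)

Percentile endpoints at ranks 2 and 48: θ*₍2₎ = 10.081, θ*₍48₎ = 13.437.
Basic interval reflects these around m̂:
  lower = 2 × 11.981 − 13.437 = 10.525
  upper = 2 × 11.981 − 10.081 = 13.881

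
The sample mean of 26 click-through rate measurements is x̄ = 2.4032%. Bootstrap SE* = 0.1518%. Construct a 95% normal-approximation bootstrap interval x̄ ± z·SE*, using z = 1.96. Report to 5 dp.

Margin = 1.96 × 0.1518 = 0.297528
Interval: 2.4032 ± 0.297528

(2.10567, 2.70073)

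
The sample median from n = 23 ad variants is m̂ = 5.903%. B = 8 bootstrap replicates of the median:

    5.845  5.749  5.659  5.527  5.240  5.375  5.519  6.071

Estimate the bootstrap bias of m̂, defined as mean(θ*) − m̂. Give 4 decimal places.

mean(θ*) = (5.845 + 5.749 + 5.659 + 5.527 + 5.240 + 5.375 + 5.519 + 6.071) / 8 = 5.62312
bias = 5.62312 − 5.903

bias = −0.2799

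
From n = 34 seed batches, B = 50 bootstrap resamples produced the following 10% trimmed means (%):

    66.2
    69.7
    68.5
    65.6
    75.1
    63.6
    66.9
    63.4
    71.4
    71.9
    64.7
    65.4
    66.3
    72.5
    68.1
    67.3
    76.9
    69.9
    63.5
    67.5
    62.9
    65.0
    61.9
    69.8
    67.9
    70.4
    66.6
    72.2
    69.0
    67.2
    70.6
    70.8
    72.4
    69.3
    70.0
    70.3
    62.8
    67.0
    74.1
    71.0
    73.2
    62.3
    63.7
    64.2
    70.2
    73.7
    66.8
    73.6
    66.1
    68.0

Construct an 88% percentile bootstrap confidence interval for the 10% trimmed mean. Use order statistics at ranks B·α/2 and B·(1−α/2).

(62.8, 73.7)

Sorted replicates: 61.9, 62.3, 62.8, 62.9, 63.4, 63.5, 63.6, 63.7, 64.2, 64.7, 65.0, 65.4, 65.6, 66.1, 66.2, 66.3, 66.6, 66.8, 66.9, 67.0, 67.2, 67.3, 67.5, 67.9, 68.0, 68.1, 68.5, 69.0, 69.3, 69.7, 69.8, 69.9, 70.0, 70.2, 70.3, 70.4, 70.6, 70.8, 71.0, 71.4, 71.9, 72.2, 72.4, 72.5, 73.2, 73.6, 73.7, 74.1, 75.1, 76.9
α = 0.12; lower rank = 50 × 0.060 = 3; upper rank = 50 × 0.940 = 47.
The 3rd smallest replicate is 62.8; the 47th is 73.7.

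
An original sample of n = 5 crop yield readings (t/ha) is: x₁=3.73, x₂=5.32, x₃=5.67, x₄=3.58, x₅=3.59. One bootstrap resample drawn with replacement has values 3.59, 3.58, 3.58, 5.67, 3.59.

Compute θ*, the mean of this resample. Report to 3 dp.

θ* = 4.002

Mean = (3.59 + 3.58 + 3.58 + 5.67 + 3.59) / 5 = 20.010 / 5 = 4.002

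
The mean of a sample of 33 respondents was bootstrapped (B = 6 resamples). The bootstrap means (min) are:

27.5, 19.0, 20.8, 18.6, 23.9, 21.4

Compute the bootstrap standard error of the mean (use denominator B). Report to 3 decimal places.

Bootstrap SE is the standard deviation of the 6 replicate means.
Mean of replicates: (27.5 + 19.0 + 20.8 + 18.6 + 23.9 + 21.4) / 6 = 131.2000 / 6 = 21.8667
Sum of squared deviations: (+5.6333)² + (−2.8667)² + (−1.0667)² + (−3.2667)² + (+2.0333)² + (−0.4667)² = 56.1133
Variance = 56.1133 / 6 = 9.3522
SE* = √9.3522

SE* = 3.058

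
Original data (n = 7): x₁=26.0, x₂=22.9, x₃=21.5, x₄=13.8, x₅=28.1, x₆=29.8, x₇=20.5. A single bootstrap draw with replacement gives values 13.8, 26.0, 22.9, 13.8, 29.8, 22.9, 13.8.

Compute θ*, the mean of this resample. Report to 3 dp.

θ* = 20.429

Mean = (13.8 + 26.0 + 22.9 + 13.8 + 29.8 + 22.9 + 13.8) / 7 = 143.00 / 7 = 20.429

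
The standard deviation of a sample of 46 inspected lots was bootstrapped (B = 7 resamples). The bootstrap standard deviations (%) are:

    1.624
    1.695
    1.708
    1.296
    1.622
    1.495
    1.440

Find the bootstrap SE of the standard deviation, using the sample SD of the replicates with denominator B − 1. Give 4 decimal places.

SE* = 0.1506

Bootstrap SE is the standard deviation of the 7 replicate standard deviations.
Mean of replicates: (1.624 + 1.695 + 1.708 + 1.296 + 1.622 + 1.495 + 1.440) / 7 = 10.88000 / 7 = 1.55429
Sum of squared deviations: (+0.06971)² + (+0.14071)² + (+0.15371)² + (−0.25829)² + (+0.06771)² + (−0.05929)² + (−0.11429)² = 0.13616
Variance = 0.13616 / 6 = 0.02269
SE* = √0.02269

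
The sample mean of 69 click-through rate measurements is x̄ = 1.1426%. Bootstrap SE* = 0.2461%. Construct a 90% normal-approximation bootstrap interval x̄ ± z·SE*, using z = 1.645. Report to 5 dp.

Margin = 1.645 × 0.2461 = 0.404835
Interval: 1.1426 ± 0.404835

(0.73777, 1.54743)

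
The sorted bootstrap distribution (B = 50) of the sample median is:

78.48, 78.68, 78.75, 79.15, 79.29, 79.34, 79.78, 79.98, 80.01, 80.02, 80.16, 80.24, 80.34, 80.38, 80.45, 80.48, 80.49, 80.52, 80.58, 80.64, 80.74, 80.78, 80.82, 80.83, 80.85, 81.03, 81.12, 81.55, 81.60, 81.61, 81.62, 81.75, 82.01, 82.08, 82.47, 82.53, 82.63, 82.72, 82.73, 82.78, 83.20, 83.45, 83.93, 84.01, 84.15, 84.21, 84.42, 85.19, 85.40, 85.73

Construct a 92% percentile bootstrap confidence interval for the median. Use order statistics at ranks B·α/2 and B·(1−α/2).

α = 0.08; lower rank = 50 × 0.040 = 2; upper rank = 50 × 0.960 = 48.
The 2nd smallest replicate is 78.68; the 48th is 85.19.

(78.68, 85.19)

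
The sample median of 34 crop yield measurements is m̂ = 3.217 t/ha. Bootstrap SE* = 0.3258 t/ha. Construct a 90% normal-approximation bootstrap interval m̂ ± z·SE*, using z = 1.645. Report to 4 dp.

(2.6811, 3.7529)

Margin = 1.645 × 0.3258 = 0.53594
Interval: 3.217 ± 0.53594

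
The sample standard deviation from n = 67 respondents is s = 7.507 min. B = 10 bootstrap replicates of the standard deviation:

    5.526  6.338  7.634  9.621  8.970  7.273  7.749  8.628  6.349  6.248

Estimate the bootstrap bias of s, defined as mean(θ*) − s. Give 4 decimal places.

mean(θ*) = (5.526 + 6.338 + 7.634 + 9.621 + 8.970 + 7.273 + 7.749 + 8.628 + 6.349 + 6.248) / 10 = 7.43360
bias = 7.43360 − 7.507

bias = −0.0734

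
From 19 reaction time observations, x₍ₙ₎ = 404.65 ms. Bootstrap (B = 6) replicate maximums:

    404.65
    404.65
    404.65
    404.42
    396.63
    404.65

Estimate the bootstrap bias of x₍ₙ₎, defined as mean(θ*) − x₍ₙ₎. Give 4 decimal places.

mean(θ*) = (404.65 + 404.65 + 404.65 + 404.42 + 396.63 + 404.65) / 6 = 403.27500
bias = 403.27500 − 404.65

bias = −1.3750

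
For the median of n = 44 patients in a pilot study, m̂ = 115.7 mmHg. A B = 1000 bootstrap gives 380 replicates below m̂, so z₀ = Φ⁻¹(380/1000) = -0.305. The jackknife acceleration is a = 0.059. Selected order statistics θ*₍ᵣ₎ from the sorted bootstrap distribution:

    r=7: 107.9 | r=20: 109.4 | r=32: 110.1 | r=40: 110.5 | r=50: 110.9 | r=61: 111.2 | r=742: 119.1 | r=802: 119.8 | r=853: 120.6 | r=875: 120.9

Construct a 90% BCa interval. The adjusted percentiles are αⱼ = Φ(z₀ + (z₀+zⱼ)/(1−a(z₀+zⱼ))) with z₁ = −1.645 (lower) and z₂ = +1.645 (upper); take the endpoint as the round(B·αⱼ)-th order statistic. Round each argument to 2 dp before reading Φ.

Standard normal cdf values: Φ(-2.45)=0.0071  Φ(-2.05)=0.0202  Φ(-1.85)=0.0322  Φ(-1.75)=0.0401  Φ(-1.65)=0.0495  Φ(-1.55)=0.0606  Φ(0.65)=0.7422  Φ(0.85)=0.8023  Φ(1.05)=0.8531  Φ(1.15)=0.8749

Lower: z₀ + z₁ = -0.305 + (-1.645) = -1.950; 1 − a(z₀+z₁) = 1 − (0.059)(-1.950) = 1.1151; argument = -0.305 + (-1.950)/1.1151 = -2.0538 → -2.05.
α₁ = Φ(-2.05) = 0.0202; rank = round(1000 × 0.0202) = 20; θ*₍20₎ = 109.4.
Upper: z₀ + z₂ = 1.340; 1 − a(z₀+z₂) = 0.9209; argument = 1.1500 → 1.15; α₂ = 0.8749; rank = 875; θ*₍875₎ = 120.9.

(109.4, 120.9)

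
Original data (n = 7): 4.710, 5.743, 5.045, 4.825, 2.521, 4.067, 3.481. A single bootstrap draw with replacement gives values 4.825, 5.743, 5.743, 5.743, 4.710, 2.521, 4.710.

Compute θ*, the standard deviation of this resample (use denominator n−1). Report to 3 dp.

Mean = 4.8564; sum of squared deviations = 7.8561
s² = 7.8561 / 6 = 1.3094
s = √1.3094 = 1.144

θ* = 1.144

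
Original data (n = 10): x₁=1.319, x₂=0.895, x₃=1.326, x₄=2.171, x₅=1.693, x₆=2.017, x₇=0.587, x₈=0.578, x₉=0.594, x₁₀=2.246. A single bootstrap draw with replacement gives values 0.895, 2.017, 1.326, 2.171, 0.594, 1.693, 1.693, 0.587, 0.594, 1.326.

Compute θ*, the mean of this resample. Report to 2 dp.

θ* = 1.29

Mean = (0.895 + 2.017 + 1.326 + 2.171 + 0.594 + 1.693 + 1.693 + 0.587 + 0.594 + 1.326) / 10 = 12.8960 / 10 = 1.29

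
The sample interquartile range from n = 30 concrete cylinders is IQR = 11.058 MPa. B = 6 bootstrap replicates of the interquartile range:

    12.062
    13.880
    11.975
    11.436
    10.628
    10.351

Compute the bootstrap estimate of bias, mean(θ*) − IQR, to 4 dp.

bias = +0.6640

mean(θ*) = (12.062 + 13.880 + 11.975 + 11.436 + 10.628 + 10.351) / 6 = 11.72200
bias = 11.72200 − 11.058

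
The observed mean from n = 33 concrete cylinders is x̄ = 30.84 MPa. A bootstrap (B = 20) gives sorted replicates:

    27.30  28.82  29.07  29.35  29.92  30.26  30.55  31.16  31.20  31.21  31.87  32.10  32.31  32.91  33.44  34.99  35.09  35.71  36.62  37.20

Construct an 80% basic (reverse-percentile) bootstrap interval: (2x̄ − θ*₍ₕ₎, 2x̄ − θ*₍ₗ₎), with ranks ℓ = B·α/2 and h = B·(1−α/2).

(25.97, 32.86)

Percentile endpoints at ranks 2 and 18: θ*₍2₎ = 28.82, θ*₍18₎ = 35.71.
Basic interval reflects these around x̄:
  lower = 2 × 30.84 − 35.71 = 25.97
  upper = 2 × 30.84 − 28.82 = 32.86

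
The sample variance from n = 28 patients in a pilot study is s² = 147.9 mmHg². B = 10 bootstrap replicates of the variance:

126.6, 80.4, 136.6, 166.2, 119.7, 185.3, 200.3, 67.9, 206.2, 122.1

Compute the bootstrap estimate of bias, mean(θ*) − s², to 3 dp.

mean(θ*) = (126.6 + 80.4 + 136.6 + 166.2 + 119.7 + 185.3 + 200.3 + 67.9 + 206.2 + 122.1) / 10 = 141.1300
bias = 141.1300 − 147.9

bias = −6.770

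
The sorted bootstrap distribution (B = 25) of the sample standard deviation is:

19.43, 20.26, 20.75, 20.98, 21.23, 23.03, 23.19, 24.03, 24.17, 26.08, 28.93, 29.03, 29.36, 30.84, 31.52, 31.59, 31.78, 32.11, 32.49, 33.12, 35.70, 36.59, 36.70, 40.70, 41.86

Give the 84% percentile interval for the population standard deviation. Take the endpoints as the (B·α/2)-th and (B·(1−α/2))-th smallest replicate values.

α = 0.16; lower rank = 25 × 0.080 = 2; upper rank = 25 × 0.920 = 23.
The 2nd smallest replicate is 20.26; the 23rd is 36.70.

(20.26, 36.70)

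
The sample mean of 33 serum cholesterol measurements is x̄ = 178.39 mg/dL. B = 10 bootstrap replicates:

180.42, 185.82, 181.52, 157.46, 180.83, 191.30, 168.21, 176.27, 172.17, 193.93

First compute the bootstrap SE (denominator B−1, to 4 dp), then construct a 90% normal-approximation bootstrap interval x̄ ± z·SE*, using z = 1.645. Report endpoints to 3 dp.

Mean of replicates = 178.7930; sum of squared deviations = 1066.4920; SE* = √(1066.4920/9) = 10.8857
Margin = 1.645 × 10.8857 = 17.9070
Interval: 178.39 ± 17.9070

(160.483, 196.297)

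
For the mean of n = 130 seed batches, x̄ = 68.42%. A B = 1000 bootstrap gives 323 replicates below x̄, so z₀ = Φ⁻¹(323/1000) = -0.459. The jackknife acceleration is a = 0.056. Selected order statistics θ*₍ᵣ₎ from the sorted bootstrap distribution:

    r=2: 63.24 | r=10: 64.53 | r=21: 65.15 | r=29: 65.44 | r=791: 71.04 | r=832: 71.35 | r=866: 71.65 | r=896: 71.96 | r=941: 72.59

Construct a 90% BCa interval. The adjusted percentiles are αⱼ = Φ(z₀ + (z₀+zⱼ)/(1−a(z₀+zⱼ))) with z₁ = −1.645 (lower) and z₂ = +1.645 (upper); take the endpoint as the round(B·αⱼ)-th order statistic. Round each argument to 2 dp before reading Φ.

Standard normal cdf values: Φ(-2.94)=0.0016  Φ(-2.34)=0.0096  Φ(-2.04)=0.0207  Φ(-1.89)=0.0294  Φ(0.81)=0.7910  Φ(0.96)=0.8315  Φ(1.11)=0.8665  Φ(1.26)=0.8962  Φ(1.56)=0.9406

Lower: z₀ + z₁ = -0.459 + (-1.645) = -2.104; 1 − a(z₀+z₁) = 1 − (0.056)(-2.104) = 1.1178; argument = -0.459 + (-2.104)/1.1178 = -2.3412 → -2.34.
α₁ = Φ(-2.34) = 0.0096; rank = round(1000 × 0.0096) = 10; θ*₍10₎ = 64.53.
Upper: z₀ + z₂ = 1.186; 1 − a(z₀+z₂) = 0.9336; argument = 0.8114 → 0.81; α₂ = 0.7910; rank = 791; θ*₍791₎ = 71.04.

(64.53, 71.04)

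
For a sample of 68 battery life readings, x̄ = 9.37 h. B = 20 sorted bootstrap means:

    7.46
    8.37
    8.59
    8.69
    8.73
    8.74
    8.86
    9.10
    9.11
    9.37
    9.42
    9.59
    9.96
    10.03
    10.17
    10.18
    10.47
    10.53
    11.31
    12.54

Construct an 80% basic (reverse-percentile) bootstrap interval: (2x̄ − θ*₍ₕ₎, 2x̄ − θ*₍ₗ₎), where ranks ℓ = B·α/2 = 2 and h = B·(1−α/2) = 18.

(8.21, 10.37)

Percentile endpoints at ranks 2 and 18: θ*₍2₎ = 8.37, θ*₍18₎ = 10.53.
Basic interval reflects these around x̄:
  lower = 2 × 9.37 − 10.53 = 8.21
  upper = 2 × 9.37 − 8.37 = 10.37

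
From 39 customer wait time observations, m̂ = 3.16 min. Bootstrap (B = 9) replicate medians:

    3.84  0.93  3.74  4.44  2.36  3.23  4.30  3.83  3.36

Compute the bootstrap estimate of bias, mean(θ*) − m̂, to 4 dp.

mean(θ*) = (3.84 + 0.93 + 3.74 + 4.44 + 2.36 + 3.23 + 4.30 + 3.83 + 3.36) / 9 = 3.33667
bias = 3.33667 − 3.16

bias = +0.1767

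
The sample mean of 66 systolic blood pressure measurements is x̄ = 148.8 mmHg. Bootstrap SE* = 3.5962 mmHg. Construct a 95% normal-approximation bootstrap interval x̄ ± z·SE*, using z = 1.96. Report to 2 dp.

(141.75, 155.85)

Margin = 1.96 × 3.5962 = 7.049
Interval: 148.8 ± 7.049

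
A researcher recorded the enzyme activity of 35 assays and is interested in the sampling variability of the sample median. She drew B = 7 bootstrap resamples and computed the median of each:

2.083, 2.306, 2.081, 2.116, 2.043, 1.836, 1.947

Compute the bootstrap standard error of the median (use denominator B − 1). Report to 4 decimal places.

Bootstrap SE is the standard deviation of the 7 replicate medians.
Mean of replicates: (2.083 + 2.306 + 2.081 + 2.116 + 2.043 + 1.836 + 1.947) / 7 = 14.41200 / 7 = 2.05886
Sum of squared deviations: (+0.02414)² + (+0.24714)² + (+0.02214)² + (+0.05714)² + (−0.01586)² + (−0.22286)² + (−0.11186)² = 0.12785
Variance = 0.12785 / 6 = 0.02131
SE* = √0.02131

SE* = 0.1460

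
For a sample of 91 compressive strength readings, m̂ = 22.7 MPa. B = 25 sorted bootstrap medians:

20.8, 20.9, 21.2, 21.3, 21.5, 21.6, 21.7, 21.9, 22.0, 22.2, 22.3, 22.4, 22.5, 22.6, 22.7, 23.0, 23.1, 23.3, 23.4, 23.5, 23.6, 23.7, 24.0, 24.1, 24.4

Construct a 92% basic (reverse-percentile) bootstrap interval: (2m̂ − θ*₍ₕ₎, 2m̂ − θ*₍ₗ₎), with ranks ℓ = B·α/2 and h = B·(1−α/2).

(21.3, 24.6)

Percentile endpoints at ranks 1 and 24: θ*₍1₎ = 20.8, θ*₍24₎ = 24.1.
Basic interval reflects these around m̂:
  lower = 2 × 22.7 − 24.1 = 21.3
  upper = 2 × 22.7 − 20.8 = 24.6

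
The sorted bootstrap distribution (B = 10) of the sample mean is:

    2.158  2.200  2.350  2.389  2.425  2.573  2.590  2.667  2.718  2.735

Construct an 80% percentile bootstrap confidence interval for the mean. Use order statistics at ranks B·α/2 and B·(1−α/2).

α = 0.20; lower rank = 10 × 0.100 = 1; upper rank = 10 × 0.900 = 9.
The 1st smallest replicate is 2.158; the 9th is 2.718.

(2.158, 2.718)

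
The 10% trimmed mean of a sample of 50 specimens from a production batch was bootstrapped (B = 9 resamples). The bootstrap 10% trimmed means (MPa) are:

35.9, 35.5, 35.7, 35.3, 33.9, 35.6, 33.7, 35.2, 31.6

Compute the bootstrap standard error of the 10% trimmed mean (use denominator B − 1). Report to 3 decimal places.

SE* = 1.403

Bootstrap SE is the standard deviation of the 9 replicate 10% trimmed means.
Mean of replicates: (35.9 + 35.5 + 35.7 + 35.3 + 33.9 + 35.6 + 33.7 + 35.2 + 31.6) / 9 = 312.4000 / 9 = 34.7111
Sum of squared deviations: (+1.1889)² + (+0.7889)² + (+0.9889)² + (+0.5889)² + (−0.8111)² + (+0.8889)² + (−1.0111)² + (+0.4889)² + (−3.1111)² = 15.7489
Variance = 15.7489 / 8 = 1.9686
SE* = √1.9686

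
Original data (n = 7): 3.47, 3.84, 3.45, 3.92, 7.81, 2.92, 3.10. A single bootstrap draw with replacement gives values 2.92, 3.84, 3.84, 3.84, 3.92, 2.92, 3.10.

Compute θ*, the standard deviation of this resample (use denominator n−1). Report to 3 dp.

θ* = 0.475

Mean = 3.4829; sum of squared deviations = 1.3539
s² = 1.3539 / 6 = 0.2257
s = √0.2257 = 0.475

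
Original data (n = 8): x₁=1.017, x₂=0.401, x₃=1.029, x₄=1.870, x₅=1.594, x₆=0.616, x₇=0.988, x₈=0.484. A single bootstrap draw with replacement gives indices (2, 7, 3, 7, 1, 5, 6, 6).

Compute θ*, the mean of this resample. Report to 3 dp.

Resample values: 0.401, 0.988, 1.029, 0.988, 1.017, 1.594, 0.616, 0.616.
Mean = (0.401 + 0.988 + 1.029 + 0.988 + 1.017 + 1.594 + 0.616 + 0.616) / 8 = 7.2490 / 8 = 0.906

θ* = 0.906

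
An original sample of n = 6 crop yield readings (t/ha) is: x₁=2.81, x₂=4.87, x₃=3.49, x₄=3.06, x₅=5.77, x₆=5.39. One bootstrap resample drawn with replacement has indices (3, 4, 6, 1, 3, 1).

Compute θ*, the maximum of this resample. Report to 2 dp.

Resample values: 3.49, 3.06, 5.39, 2.81, 3.49, 2.81.
Maximum = 5.39

θ* = 5.39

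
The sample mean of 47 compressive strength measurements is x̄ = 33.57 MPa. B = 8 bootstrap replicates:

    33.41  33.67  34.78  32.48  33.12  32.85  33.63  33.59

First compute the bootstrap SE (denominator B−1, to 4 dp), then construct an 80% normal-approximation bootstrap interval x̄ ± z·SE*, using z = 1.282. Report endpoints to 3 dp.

(32.692, 34.448)

Mean of replicates = 33.4412; sum of squared deviations = 3.2801; SE* = √(3.2801/7) = 0.6845
Margin = 1.282 × 0.6845 = 0.8775
Interval: 33.57 ± 0.8775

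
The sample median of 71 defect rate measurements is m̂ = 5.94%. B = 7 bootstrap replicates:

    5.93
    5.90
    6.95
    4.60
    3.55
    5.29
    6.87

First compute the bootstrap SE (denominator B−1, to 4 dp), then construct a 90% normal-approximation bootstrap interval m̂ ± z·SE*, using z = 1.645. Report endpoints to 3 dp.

(3.933, 7.947)

Mean of replicates = 5.5843; sum of squared deviations = 8.9312; SE* = √(8.9312/6) = 1.2201
Margin = 1.645 × 1.2201 = 2.0071
Interval: 5.94 ± 2.0071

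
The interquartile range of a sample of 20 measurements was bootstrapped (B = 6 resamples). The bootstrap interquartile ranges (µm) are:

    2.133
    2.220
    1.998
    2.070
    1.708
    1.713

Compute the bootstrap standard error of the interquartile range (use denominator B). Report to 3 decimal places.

SE* = 0.198

Bootstrap SE is the standard deviation of the 6 replicate interquartile ranges.
Mean of replicates: (2.133 + 2.220 + 1.998 + 2.070 + 1.708 + 1.713) / 6 = 11.8420 / 6 = 1.9737
Sum of squared deviations: (+0.1593)² + (+0.2463)² + (+0.0243)² + (+0.0963)² + (−0.2657)² + (−0.2607)² = 0.2345
Variance = 0.2345 / 6 = 0.0391
SE* = √0.0391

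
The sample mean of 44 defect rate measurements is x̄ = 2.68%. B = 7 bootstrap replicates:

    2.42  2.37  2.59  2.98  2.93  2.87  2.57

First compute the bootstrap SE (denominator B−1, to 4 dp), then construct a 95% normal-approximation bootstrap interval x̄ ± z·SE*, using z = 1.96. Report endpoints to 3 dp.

Mean of replicates = 2.6757; sum of squared deviations = 0.3724; SE* = √(0.3724/6) = 0.2491
Margin = 1.96 × 0.2491 = 0.4882
Interval: 2.68 ± 0.4882

(2.192, 3.168)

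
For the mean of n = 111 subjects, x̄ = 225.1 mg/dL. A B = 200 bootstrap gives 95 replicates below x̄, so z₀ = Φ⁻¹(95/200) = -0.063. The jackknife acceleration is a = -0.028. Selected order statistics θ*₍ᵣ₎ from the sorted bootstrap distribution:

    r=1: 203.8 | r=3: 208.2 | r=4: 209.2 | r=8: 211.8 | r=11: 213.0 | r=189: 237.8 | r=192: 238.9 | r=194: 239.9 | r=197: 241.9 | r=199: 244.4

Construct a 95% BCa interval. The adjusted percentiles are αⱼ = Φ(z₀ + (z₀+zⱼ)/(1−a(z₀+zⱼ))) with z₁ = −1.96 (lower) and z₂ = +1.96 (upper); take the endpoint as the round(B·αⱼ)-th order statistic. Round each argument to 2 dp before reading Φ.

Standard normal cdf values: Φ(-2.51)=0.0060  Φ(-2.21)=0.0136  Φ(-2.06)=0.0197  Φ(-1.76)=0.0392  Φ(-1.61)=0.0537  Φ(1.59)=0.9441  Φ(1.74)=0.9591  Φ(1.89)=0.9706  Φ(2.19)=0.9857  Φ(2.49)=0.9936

(208.2, 238.9)

Lower: z₀ + z₁ = -0.063 + (-1.960) = -2.023; 1 − a(z₀+z₁) = 1 − (-0.028)(-2.023) = 0.9434; argument = -0.063 + (-2.023)/0.9434 = -2.2075 → -2.21.
α₁ = Φ(-2.21) = 0.0136; rank = round(200 × 0.0136) = 3; θ*₍3₎ = 208.2.
Upper: z₀ + z₂ = 1.897; 1 − a(z₀+z₂) = 1.0531; argument = 1.7383 → 1.74; α₂ = 0.9591; rank = 192; θ*₍192₎ = 238.9.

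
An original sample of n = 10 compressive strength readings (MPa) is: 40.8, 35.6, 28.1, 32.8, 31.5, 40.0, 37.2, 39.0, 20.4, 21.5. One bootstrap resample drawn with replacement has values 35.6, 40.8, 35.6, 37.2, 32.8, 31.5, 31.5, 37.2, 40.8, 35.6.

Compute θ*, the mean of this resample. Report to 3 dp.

θ* = 35.860

Mean = (35.6 + 40.8 + 35.6 + 37.2 + 32.8 + 31.5 + 31.5 + 37.2 + 40.8 + 35.6) / 10 = 358.60 / 10 = 35.860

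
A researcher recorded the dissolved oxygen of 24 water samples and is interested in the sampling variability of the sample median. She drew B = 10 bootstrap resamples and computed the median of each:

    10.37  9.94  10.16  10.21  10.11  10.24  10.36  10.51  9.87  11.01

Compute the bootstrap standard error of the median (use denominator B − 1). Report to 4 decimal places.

SE* = 0.3221

Bootstrap SE is the standard deviation of the 10 replicate medians.
Mean of replicates: (10.37 + 9.94 + 10.16 + 10.21 + 10.11 + 10.24 + 10.36 + 10.51 + 9.87 + 11.01) / 10 = 102.78000 / 10 = 10.27800
Sum of squared deviations: (+0.09200)² + (−0.33800)² + (−0.11800)² + (−0.06800)² + (−0.16800)² + (−0.03800)² + (+0.08200)² + (+0.23200)² + (−0.40800)² + (+0.73200)² = 0.93376
Variance = 0.93376 / 9 = 0.10375
SE* = √0.10375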